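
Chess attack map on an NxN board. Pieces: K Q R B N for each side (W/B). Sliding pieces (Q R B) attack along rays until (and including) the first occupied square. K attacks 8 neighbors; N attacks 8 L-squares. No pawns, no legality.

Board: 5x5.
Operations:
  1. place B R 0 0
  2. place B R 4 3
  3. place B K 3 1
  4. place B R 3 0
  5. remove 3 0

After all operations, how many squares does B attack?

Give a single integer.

Answer: 17

Derivation:
Op 1: place BR@(0,0)
Op 2: place BR@(4,3)
Op 3: place BK@(3,1)
Op 4: place BR@(3,0)
Op 5: remove (3,0)
Per-piece attacks for B:
  BR@(0,0): attacks (0,1) (0,2) (0,3) (0,4) (1,0) (2,0) (3,0) (4,0)
  BK@(3,1): attacks (3,2) (3,0) (4,1) (2,1) (4,2) (4,0) (2,2) (2,0)
  BR@(4,3): attacks (4,4) (4,2) (4,1) (4,0) (3,3) (2,3) (1,3) (0,3)
Union (17 distinct): (0,1) (0,2) (0,3) (0,4) (1,0) (1,3) (2,0) (2,1) (2,2) (2,3) (3,0) (3,2) (3,3) (4,0) (4,1) (4,2) (4,4)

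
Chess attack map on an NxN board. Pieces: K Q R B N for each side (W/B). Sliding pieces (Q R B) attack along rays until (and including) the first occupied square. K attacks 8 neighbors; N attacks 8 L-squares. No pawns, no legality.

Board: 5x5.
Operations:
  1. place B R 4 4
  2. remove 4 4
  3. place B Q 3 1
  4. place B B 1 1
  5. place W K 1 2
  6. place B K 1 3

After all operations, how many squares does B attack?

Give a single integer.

Op 1: place BR@(4,4)
Op 2: remove (4,4)
Op 3: place BQ@(3,1)
Op 4: place BB@(1,1)
Op 5: place WK@(1,2)
Op 6: place BK@(1,3)
Per-piece attacks for B:
  BB@(1,1): attacks (2,2) (3,3) (4,4) (2,0) (0,2) (0,0)
  BK@(1,3): attacks (1,4) (1,2) (2,3) (0,3) (2,4) (2,2) (0,4) (0,2)
  BQ@(3,1): attacks (3,2) (3,3) (3,4) (3,0) (4,1) (2,1) (1,1) (4,2) (4,0) (2,2) (1,3) (2,0) [ray(-1,0) blocked at (1,1); ray(-1,1) blocked at (1,3)]
Union (21 distinct): (0,0) (0,2) (0,3) (0,4) (1,1) (1,2) (1,3) (1,4) (2,0) (2,1) (2,2) (2,3) (2,4) (3,0) (3,2) (3,3) (3,4) (4,0) (4,1) (4,2) (4,4)

Answer: 21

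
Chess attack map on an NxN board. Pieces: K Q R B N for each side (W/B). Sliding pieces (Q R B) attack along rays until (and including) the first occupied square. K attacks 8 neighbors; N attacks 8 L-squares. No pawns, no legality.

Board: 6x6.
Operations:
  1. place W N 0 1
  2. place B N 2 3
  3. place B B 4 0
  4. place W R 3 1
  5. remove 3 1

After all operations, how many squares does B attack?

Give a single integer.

Answer: 11

Derivation:
Op 1: place WN@(0,1)
Op 2: place BN@(2,3)
Op 3: place BB@(4,0)
Op 4: place WR@(3,1)
Op 5: remove (3,1)
Per-piece attacks for B:
  BN@(2,3): attacks (3,5) (4,4) (1,5) (0,4) (3,1) (4,2) (1,1) (0,2)
  BB@(4,0): attacks (5,1) (3,1) (2,2) (1,3) (0,4)
Union (11 distinct): (0,2) (0,4) (1,1) (1,3) (1,5) (2,2) (3,1) (3,5) (4,2) (4,4) (5,1)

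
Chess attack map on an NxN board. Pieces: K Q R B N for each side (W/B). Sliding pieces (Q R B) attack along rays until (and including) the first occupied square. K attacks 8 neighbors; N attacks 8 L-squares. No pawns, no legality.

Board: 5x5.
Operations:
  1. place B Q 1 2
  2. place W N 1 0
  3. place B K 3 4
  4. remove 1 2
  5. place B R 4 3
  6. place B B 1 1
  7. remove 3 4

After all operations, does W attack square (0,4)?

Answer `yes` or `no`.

Answer: no

Derivation:
Op 1: place BQ@(1,2)
Op 2: place WN@(1,0)
Op 3: place BK@(3,4)
Op 4: remove (1,2)
Op 5: place BR@(4,3)
Op 6: place BB@(1,1)
Op 7: remove (3,4)
Per-piece attacks for W:
  WN@(1,0): attacks (2,2) (3,1) (0,2)
W attacks (0,4): no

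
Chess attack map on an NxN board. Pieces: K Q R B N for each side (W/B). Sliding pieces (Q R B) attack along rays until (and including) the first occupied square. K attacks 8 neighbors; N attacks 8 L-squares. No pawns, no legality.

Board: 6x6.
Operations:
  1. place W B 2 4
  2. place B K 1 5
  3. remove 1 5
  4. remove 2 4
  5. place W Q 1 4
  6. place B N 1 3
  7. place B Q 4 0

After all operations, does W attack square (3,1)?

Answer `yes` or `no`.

Op 1: place WB@(2,4)
Op 2: place BK@(1,5)
Op 3: remove (1,5)
Op 4: remove (2,4)
Op 5: place WQ@(1,4)
Op 6: place BN@(1,3)
Op 7: place BQ@(4,0)
Per-piece attacks for W:
  WQ@(1,4): attacks (1,5) (1,3) (2,4) (3,4) (4,4) (5,4) (0,4) (2,5) (2,3) (3,2) (4,1) (5,0) (0,5) (0,3) [ray(0,-1) blocked at (1,3)]
W attacks (3,1): no

Answer: no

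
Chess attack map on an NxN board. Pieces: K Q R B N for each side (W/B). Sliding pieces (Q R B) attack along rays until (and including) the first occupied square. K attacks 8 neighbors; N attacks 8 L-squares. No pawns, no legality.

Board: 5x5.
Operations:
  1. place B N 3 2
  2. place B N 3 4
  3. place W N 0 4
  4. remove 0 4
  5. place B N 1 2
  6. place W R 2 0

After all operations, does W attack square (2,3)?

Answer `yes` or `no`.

Answer: yes

Derivation:
Op 1: place BN@(3,2)
Op 2: place BN@(3,4)
Op 3: place WN@(0,4)
Op 4: remove (0,4)
Op 5: place BN@(1,2)
Op 6: place WR@(2,0)
Per-piece attacks for W:
  WR@(2,0): attacks (2,1) (2,2) (2,3) (2,4) (3,0) (4,0) (1,0) (0,0)
W attacks (2,3): yes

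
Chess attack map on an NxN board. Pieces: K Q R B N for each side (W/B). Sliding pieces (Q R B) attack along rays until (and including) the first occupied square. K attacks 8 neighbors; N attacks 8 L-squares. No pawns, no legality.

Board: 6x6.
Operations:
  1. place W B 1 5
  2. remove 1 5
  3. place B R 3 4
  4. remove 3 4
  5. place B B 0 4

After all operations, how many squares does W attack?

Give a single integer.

Op 1: place WB@(1,5)
Op 2: remove (1,5)
Op 3: place BR@(3,4)
Op 4: remove (3,4)
Op 5: place BB@(0,4)
Per-piece attacks for W:
Union (0 distinct): (none)

Answer: 0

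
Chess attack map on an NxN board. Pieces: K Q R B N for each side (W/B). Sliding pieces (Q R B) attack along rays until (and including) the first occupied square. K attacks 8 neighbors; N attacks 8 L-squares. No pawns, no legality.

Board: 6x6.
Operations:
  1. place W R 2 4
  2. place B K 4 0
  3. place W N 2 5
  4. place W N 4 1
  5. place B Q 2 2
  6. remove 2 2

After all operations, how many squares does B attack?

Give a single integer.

Op 1: place WR@(2,4)
Op 2: place BK@(4,0)
Op 3: place WN@(2,5)
Op 4: place WN@(4,1)
Op 5: place BQ@(2,2)
Op 6: remove (2,2)
Per-piece attacks for B:
  BK@(4,0): attacks (4,1) (5,0) (3,0) (5,1) (3,1)
Union (5 distinct): (3,0) (3,1) (4,1) (5,0) (5,1)

Answer: 5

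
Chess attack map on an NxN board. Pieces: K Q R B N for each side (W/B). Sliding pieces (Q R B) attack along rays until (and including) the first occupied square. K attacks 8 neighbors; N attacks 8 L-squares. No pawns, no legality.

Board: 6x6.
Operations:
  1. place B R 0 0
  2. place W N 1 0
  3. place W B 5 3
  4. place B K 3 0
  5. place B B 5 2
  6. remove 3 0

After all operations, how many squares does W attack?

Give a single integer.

Op 1: place BR@(0,0)
Op 2: place WN@(1,0)
Op 3: place WB@(5,3)
Op 4: place BK@(3,0)
Op 5: place BB@(5,2)
Op 6: remove (3,0)
Per-piece attacks for W:
  WN@(1,0): attacks (2,2) (3,1) (0,2)
  WB@(5,3): attacks (4,4) (3,5) (4,2) (3,1) (2,0)
Union (7 distinct): (0,2) (2,0) (2,2) (3,1) (3,5) (4,2) (4,4)

Answer: 7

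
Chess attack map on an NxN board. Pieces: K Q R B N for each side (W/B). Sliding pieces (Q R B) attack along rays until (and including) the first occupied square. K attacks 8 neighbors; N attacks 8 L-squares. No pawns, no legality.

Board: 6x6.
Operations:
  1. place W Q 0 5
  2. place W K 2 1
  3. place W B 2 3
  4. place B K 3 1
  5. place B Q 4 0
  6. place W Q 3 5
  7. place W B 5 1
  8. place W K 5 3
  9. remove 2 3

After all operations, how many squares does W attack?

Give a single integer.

Op 1: place WQ@(0,5)
Op 2: place WK@(2,1)
Op 3: place WB@(2,3)
Op 4: place BK@(3,1)
Op 5: place BQ@(4,0)
Op 6: place WQ@(3,5)
Op 7: place WB@(5,1)
Op 8: place WK@(5,3)
Op 9: remove (2,3)
Per-piece attacks for W:
  WQ@(0,5): attacks (0,4) (0,3) (0,2) (0,1) (0,0) (1,5) (2,5) (3,5) (1,4) (2,3) (3,2) (4,1) (5,0) [ray(1,0) blocked at (3,5)]
  WK@(2,1): attacks (2,2) (2,0) (3,1) (1,1) (3,2) (3,0) (1,2) (1,0)
  WQ@(3,5): attacks (3,4) (3,3) (3,2) (3,1) (4,5) (5,5) (2,5) (1,5) (0,5) (4,4) (5,3) (2,4) (1,3) (0,2) [ray(0,-1) blocked at (3,1); ray(-1,0) blocked at (0,5); ray(1,-1) blocked at (5,3)]
  WB@(5,1): attacks (4,2) (3,3) (2,4) (1,5) (4,0) [ray(-1,-1) blocked at (4,0)]
  WK@(5,3): attacks (5,4) (5,2) (4,3) (4,4) (4,2)
Union (34 distinct): (0,0) (0,1) (0,2) (0,3) (0,4) (0,5) (1,0) (1,1) (1,2) (1,3) (1,4) (1,5) (2,0) (2,2) (2,3) (2,4) (2,5) (3,0) (3,1) (3,2) (3,3) (3,4) (3,5) (4,0) (4,1) (4,2) (4,3) (4,4) (4,5) (5,0) (5,2) (5,3) (5,4) (5,5)

Answer: 34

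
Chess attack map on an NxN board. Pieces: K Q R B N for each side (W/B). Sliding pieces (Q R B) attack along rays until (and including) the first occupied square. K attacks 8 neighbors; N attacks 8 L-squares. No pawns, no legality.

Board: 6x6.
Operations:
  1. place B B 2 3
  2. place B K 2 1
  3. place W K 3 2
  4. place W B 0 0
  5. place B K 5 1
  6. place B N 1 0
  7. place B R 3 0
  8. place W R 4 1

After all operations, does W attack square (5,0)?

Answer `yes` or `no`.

Op 1: place BB@(2,3)
Op 2: place BK@(2,1)
Op 3: place WK@(3,2)
Op 4: place WB@(0,0)
Op 5: place BK@(5,1)
Op 6: place BN@(1,0)
Op 7: place BR@(3,0)
Op 8: place WR@(4,1)
Per-piece attacks for W:
  WB@(0,0): attacks (1,1) (2,2) (3,3) (4,4) (5,5)
  WK@(3,2): attacks (3,3) (3,1) (4,2) (2,2) (4,3) (4,1) (2,3) (2,1)
  WR@(4,1): attacks (4,2) (4,3) (4,4) (4,5) (4,0) (5,1) (3,1) (2,1) [ray(1,0) blocked at (5,1); ray(-1,0) blocked at (2,1)]
W attacks (5,0): no

Answer: no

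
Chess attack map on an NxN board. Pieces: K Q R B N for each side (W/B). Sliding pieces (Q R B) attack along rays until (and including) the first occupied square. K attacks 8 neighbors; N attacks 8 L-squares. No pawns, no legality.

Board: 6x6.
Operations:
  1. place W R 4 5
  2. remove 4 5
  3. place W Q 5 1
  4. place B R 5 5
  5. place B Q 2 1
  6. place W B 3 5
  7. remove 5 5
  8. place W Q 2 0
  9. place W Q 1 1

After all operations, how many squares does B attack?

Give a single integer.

Op 1: place WR@(4,5)
Op 2: remove (4,5)
Op 3: place WQ@(5,1)
Op 4: place BR@(5,5)
Op 5: place BQ@(2,1)
Op 6: place WB@(3,5)
Op 7: remove (5,5)
Op 8: place WQ@(2,0)
Op 9: place WQ@(1,1)
Per-piece attacks for B:
  BQ@(2,1): attacks (2,2) (2,3) (2,4) (2,5) (2,0) (3,1) (4,1) (5,1) (1,1) (3,2) (4,3) (5,4) (3,0) (1,2) (0,3) (1,0) [ray(0,-1) blocked at (2,0); ray(1,0) blocked at (5,1); ray(-1,0) blocked at (1,1)]
Union (16 distinct): (0,3) (1,0) (1,1) (1,2) (2,0) (2,2) (2,3) (2,4) (2,5) (3,0) (3,1) (3,2) (4,1) (4,3) (5,1) (5,4)

Answer: 16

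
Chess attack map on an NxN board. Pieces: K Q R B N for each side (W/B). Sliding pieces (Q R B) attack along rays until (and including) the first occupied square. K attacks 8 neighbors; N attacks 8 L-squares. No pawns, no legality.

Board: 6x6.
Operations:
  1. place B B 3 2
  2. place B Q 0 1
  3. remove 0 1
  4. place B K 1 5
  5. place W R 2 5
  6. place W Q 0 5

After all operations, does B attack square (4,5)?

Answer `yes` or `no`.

Op 1: place BB@(3,2)
Op 2: place BQ@(0,1)
Op 3: remove (0,1)
Op 4: place BK@(1,5)
Op 5: place WR@(2,5)
Op 6: place WQ@(0,5)
Per-piece attacks for B:
  BK@(1,5): attacks (1,4) (2,5) (0,5) (2,4) (0,4)
  BB@(3,2): attacks (4,3) (5,4) (4,1) (5,0) (2,3) (1,4) (0,5) (2,1) (1,0) [ray(-1,1) blocked at (0,5)]
B attacks (4,5): no

Answer: no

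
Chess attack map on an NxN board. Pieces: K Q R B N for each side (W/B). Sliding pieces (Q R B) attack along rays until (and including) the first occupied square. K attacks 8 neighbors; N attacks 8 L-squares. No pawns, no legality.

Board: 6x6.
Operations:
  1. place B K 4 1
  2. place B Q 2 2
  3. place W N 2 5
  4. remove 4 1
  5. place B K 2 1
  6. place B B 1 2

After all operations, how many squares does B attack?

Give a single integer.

Op 1: place BK@(4,1)
Op 2: place BQ@(2,2)
Op 3: place WN@(2,5)
Op 4: remove (4,1)
Op 5: place BK@(2,1)
Op 6: place BB@(1,2)
Per-piece attacks for B:
  BB@(1,2): attacks (2,3) (3,4) (4,5) (2,1) (0,3) (0,1) [ray(1,-1) blocked at (2,1)]
  BK@(2,1): attacks (2,2) (2,0) (3,1) (1,1) (3,2) (3,0) (1,2) (1,0)
  BQ@(2,2): attacks (2,3) (2,4) (2,5) (2,1) (3,2) (4,2) (5,2) (1,2) (3,3) (4,4) (5,5) (3,1) (4,0) (1,3) (0,4) (1,1) (0,0) [ray(0,1) blocked at (2,5); ray(0,-1) blocked at (2,1); ray(-1,0) blocked at (1,2)]
Union (25 distinct): (0,0) (0,1) (0,3) (0,4) (1,0) (1,1) (1,2) (1,3) (2,0) (2,1) (2,2) (2,3) (2,4) (2,5) (3,0) (3,1) (3,2) (3,3) (3,4) (4,0) (4,2) (4,4) (4,5) (5,2) (5,5)

Answer: 25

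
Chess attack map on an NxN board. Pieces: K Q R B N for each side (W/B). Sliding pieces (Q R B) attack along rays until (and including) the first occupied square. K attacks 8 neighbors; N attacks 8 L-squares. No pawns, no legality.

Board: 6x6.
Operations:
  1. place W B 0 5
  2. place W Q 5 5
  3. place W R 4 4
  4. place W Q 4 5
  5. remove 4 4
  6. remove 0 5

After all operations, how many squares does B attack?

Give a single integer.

Answer: 0

Derivation:
Op 1: place WB@(0,5)
Op 2: place WQ@(5,5)
Op 3: place WR@(4,4)
Op 4: place WQ@(4,5)
Op 5: remove (4,4)
Op 6: remove (0,5)
Per-piece attacks for B:
Union (0 distinct): (none)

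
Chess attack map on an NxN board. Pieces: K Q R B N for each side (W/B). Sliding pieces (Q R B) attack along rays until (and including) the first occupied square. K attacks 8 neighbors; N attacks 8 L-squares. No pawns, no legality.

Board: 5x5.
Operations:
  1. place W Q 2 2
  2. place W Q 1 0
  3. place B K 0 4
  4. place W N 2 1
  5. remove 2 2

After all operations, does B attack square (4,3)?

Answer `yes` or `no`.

Answer: no

Derivation:
Op 1: place WQ@(2,2)
Op 2: place WQ@(1,0)
Op 3: place BK@(0,4)
Op 4: place WN@(2,1)
Op 5: remove (2,2)
Per-piece attacks for B:
  BK@(0,4): attacks (0,3) (1,4) (1,3)
B attacks (4,3): no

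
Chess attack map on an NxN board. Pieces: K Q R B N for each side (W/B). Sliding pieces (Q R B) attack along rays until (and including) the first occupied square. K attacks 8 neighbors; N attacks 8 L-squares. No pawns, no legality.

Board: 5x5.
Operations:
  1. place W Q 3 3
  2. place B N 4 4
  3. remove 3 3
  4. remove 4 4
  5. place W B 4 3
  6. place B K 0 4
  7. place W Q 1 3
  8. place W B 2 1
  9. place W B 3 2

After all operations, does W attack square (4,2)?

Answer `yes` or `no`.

Op 1: place WQ@(3,3)
Op 2: place BN@(4,4)
Op 3: remove (3,3)
Op 4: remove (4,4)
Op 5: place WB@(4,3)
Op 6: place BK@(0,4)
Op 7: place WQ@(1,3)
Op 8: place WB@(2,1)
Op 9: place WB@(3,2)
Per-piece attacks for W:
  WQ@(1,3): attacks (1,4) (1,2) (1,1) (1,0) (2,3) (3,3) (4,3) (0,3) (2,4) (2,2) (3,1) (4,0) (0,4) (0,2) [ray(1,0) blocked at (4,3); ray(-1,1) blocked at (0,4)]
  WB@(2,1): attacks (3,2) (3,0) (1,2) (0,3) (1,0) [ray(1,1) blocked at (3,2)]
  WB@(3,2): attacks (4,3) (4,1) (2,3) (1,4) (2,1) [ray(1,1) blocked at (4,3); ray(-1,-1) blocked at (2,1)]
  WB@(4,3): attacks (3,4) (3,2) [ray(-1,-1) blocked at (3,2)]
W attacks (4,2): no

Answer: no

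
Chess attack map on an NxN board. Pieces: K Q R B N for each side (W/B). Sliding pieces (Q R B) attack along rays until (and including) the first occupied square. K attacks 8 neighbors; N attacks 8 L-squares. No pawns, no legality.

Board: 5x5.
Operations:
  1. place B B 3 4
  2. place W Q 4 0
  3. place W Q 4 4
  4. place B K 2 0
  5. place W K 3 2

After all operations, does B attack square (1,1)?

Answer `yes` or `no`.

Op 1: place BB@(3,4)
Op 2: place WQ@(4,0)
Op 3: place WQ@(4,4)
Op 4: place BK@(2,0)
Op 5: place WK@(3,2)
Per-piece attacks for B:
  BK@(2,0): attacks (2,1) (3,0) (1,0) (3,1) (1,1)
  BB@(3,4): attacks (4,3) (2,3) (1,2) (0,1)
B attacks (1,1): yes

Answer: yes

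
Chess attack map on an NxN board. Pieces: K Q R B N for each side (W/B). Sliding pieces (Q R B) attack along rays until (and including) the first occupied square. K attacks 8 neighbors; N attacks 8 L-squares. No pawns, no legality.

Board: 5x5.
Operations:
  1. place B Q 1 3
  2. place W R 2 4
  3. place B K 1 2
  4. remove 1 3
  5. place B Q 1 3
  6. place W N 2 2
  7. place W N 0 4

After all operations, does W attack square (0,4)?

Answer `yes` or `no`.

Answer: yes

Derivation:
Op 1: place BQ@(1,3)
Op 2: place WR@(2,4)
Op 3: place BK@(1,2)
Op 4: remove (1,3)
Op 5: place BQ@(1,3)
Op 6: place WN@(2,2)
Op 7: place WN@(0,4)
Per-piece attacks for W:
  WN@(0,4): attacks (1,2) (2,3)
  WN@(2,2): attacks (3,4) (4,3) (1,4) (0,3) (3,0) (4,1) (1,0) (0,1)
  WR@(2,4): attacks (2,3) (2,2) (3,4) (4,4) (1,4) (0,4) [ray(0,-1) blocked at (2,2); ray(-1,0) blocked at (0,4)]
W attacks (0,4): yes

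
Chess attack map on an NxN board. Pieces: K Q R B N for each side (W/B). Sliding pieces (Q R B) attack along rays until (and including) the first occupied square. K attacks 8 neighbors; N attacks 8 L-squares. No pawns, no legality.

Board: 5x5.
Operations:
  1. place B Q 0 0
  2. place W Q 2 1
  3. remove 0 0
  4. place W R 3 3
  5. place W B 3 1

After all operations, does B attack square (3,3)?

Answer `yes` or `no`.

Op 1: place BQ@(0,0)
Op 2: place WQ@(2,1)
Op 3: remove (0,0)
Op 4: place WR@(3,3)
Op 5: place WB@(3,1)
Per-piece attacks for B:
B attacks (3,3): no

Answer: no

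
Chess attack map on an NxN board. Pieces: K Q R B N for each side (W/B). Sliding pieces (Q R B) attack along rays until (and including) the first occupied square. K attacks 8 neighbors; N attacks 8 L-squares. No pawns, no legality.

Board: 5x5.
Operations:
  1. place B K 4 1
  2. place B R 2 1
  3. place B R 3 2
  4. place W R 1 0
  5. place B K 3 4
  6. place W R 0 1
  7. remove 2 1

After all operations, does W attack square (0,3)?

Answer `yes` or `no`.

Answer: yes

Derivation:
Op 1: place BK@(4,1)
Op 2: place BR@(2,1)
Op 3: place BR@(3,2)
Op 4: place WR@(1,0)
Op 5: place BK@(3,4)
Op 6: place WR@(0,1)
Op 7: remove (2,1)
Per-piece attacks for W:
  WR@(0,1): attacks (0,2) (0,3) (0,4) (0,0) (1,1) (2,1) (3,1) (4,1) [ray(1,0) blocked at (4,1)]
  WR@(1,0): attacks (1,1) (1,2) (1,3) (1,4) (2,0) (3,0) (4,0) (0,0)
W attacks (0,3): yes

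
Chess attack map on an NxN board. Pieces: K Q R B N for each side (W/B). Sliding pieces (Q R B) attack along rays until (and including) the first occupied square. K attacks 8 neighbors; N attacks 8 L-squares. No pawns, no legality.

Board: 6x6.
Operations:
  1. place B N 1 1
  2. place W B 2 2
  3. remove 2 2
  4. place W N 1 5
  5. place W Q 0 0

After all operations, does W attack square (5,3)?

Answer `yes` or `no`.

Answer: no

Derivation:
Op 1: place BN@(1,1)
Op 2: place WB@(2,2)
Op 3: remove (2,2)
Op 4: place WN@(1,5)
Op 5: place WQ@(0,0)
Per-piece attacks for W:
  WQ@(0,0): attacks (0,1) (0,2) (0,3) (0,4) (0,5) (1,0) (2,0) (3,0) (4,0) (5,0) (1,1) [ray(1,1) blocked at (1,1)]
  WN@(1,5): attacks (2,3) (3,4) (0,3)
W attacks (5,3): no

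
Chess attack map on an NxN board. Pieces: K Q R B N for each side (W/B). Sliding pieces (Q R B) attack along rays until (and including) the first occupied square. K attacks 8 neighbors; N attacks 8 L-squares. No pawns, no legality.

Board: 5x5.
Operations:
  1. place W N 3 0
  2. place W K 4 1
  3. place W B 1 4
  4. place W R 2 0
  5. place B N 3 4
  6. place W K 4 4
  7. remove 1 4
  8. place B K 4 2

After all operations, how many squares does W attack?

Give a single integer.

Answer: 15

Derivation:
Op 1: place WN@(3,0)
Op 2: place WK@(4,1)
Op 3: place WB@(1,4)
Op 4: place WR@(2,0)
Op 5: place BN@(3,4)
Op 6: place WK@(4,4)
Op 7: remove (1,4)
Op 8: place BK@(4,2)
Per-piece attacks for W:
  WR@(2,0): attacks (2,1) (2,2) (2,3) (2,4) (3,0) (1,0) (0,0) [ray(1,0) blocked at (3,0)]
  WN@(3,0): attacks (4,2) (2,2) (1,1)
  WK@(4,1): attacks (4,2) (4,0) (3,1) (3,2) (3,0)
  WK@(4,4): attacks (4,3) (3,4) (3,3)
Union (15 distinct): (0,0) (1,0) (1,1) (2,1) (2,2) (2,3) (2,4) (3,0) (3,1) (3,2) (3,3) (3,4) (4,0) (4,2) (4,3)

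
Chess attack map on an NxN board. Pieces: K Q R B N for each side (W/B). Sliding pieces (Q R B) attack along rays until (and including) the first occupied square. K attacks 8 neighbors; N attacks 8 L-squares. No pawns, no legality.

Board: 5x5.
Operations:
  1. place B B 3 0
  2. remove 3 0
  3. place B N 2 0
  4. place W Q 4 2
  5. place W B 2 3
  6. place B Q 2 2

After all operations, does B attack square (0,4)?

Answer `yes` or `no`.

Answer: yes

Derivation:
Op 1: place BB@(3,0)
Op 2: remove (3,0)
Op 3: place BN@(2,0)
Op 4: place WQ@(4,2)
Op 5: place WB@(2,3)
Op 6: place BQ@(2,2)
Per-piece attacks for B:
  BN@(2,0): attacks (3,2) (4,1) (1,2) (0,1)
  BQ@(2,2): attacks (2,3) (2,1) (2,0) (3,2) (4,2) (1,2) (0,2) (3,3) (4,4) (3,1) (4,0) (1,3) (0,4) (1,1) (0,0) [ray(0,1) blocked at (2,3); ray(0,-1) blocked at (2,0); ray(1,0) blocked at (4,2)]
B attacks (0,4): yes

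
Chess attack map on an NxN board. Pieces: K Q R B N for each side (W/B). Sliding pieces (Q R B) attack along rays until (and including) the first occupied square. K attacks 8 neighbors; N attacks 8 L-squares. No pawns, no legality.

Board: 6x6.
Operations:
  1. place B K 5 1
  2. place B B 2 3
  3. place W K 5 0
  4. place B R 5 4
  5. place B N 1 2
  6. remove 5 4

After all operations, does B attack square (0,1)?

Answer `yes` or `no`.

Answer: no

Derivation:
Op 1: place BK@(5,1)
Op 2: place BB@(2,3)
Op 3: place WK@(5,0)
Op 4: place BR@(5,4)
Op 5: place BN@(1,2)
Op 6: remove (5,4)
Per-piece attacks for B:
  BN@(1,2): attacks (2,4) (3,3) (0,4) (2,0) (3,1) (0,0)
  BB@(2,3): attacks (3,4) (4,5) (3,2) (4,1) (5,0) (1,4) (0,5) (1,2) [ray(1,-1) blocked at (5,0); ray(-1,-1) blocked at (1,2)]
  BK@(5,1): attacks (5,2) (5,0) (4,1) (4,2) (4,0)
B attacks (0,1): no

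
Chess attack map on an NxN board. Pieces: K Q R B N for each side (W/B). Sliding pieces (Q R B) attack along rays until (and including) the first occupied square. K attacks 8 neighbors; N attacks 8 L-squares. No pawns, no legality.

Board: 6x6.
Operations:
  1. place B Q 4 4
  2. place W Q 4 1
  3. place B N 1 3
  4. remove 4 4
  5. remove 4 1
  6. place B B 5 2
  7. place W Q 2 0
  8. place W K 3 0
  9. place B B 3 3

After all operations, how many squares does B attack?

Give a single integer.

Op 1: place BQ@(4,4)
Op 2: place WQ@(4,1)
Op 3: place BN@(1,3)
Op 4: remove (4,4)
Op 5: remove (4,1)
Op 6: place BB@(5,2)
Op 7: place WQ@(2,0)
Op 8: place WK@(3,0)
Op 9: place BB@(3,3)
Per-piece attacks for B:
  BN@(1,3): attacks (2,5) (3,4) (0,5) (2,1) (3,2) (0,1)
  BB@(3,3): attacks (4,4) (5,5) (4,2) (5,1) (2,4) (1,5) (2,2) (1,1) (0,0)
  BB@(5,2): attacks (4,3) (3,4) (2,5) (4,1) (3,0) [ray(-1,-1) blocked at (3,0)]
Union (18 distinct): (0,0) (0,1) (0,5) (1,1) (1,5) (2,1) (2,2) (2,4) (2,5) (3,0) (3,2) (3,4) (4,1) (4,2) (4,3) (4,4) (5,1) (5,5)

Answer: 18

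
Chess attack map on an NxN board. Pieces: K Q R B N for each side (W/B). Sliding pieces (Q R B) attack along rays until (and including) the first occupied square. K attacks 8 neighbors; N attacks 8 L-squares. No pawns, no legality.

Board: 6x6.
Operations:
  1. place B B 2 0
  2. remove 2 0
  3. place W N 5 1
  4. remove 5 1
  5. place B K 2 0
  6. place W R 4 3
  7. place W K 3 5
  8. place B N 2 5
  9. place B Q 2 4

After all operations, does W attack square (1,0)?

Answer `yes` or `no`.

Answer: no

Derivation:
Op 1: place BB@(2,0)
Op 2: remove (2,0)
Op 3: place WN@(5,1)
Op 4: remove (5,1)
Op 5: place BK@(2,0)
Op 6: place WR@(4,3)
Op 7: place WK@(3,5)
Op 8: place BN@(2,5)
Op 9: place BQ@(2,4)
Per-piece attacks for W:
  WK@(3,5): attacks (3,4) (4,5) (2,5) (4,4) (2,4)
  WR@(4,3): attacks (4,4) (4,5) (4,2) (4,1) (4,0) (5,3) (3,3) (2,3) (1,3) (0,3)
W attacks (1,0): no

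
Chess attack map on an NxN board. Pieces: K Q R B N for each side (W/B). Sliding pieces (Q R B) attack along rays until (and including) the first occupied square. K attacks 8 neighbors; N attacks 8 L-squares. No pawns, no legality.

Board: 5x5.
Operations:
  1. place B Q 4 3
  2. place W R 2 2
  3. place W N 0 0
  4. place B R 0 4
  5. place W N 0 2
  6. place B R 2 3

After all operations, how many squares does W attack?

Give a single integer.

Op 1: place BQ@(4,3)
Op 2: place WR@(2,2)
Op 3: place WN@(0,0)
Op 4: place BR@(0,4)
Op 5: place WN@(0,2)
Op 6: place BR@(2,3)
Per-piece attacks for W:
  WN@(0,0): attacks (1,2) (2,1)
  WN@(0,2): attacks (1,4) (2,3) (1,0) (2,1)
  WR@(2,2): attacks (2,3) (2,1) (2,0) (3,2) (4,2) (1,2) (0,2) [ray(0,1) blocked at (2,3); ray(-1,0) blocked at (0,2)]
Union (9 distinct): (0,2) (1,0) (1,2) (1,4) (2,0) (2,1) (2,3) (3,2) (4,2)

Answer: 9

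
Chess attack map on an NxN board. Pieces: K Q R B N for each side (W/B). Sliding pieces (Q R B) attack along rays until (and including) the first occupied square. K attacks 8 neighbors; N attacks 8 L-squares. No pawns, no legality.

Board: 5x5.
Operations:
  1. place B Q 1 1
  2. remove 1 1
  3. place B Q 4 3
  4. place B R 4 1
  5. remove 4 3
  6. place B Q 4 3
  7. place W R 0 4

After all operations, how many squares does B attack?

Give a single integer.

Answer: 16

Derivation:
Op 1: place BQ@(1,1)
Op 2: remove (1,1)
Op 3: place BQ@(4,3)
Op 4: place BR@(4,1)
Op 5: remove (4,3)
Op 6: place BQ@(4,3)
Op 7: place WR@(0,4)
Per-piece attacks for B:
  BR@(4,1): attacks (4,2) (4,3) (4,0) (3,1) (2,1) (1,1) (0,1) [ray(0,1) blocked at (4,3)]
  BQ@(4,3): attacks (4,4) (4,2) (4,1) (3,3) (2,3) (1,3) (0,3) (3,4) (3,2) (2,1) (1,0) [ray(0,-1) blocked at (4,1)]
Union (16 distinct): (0,1) (0,3) (1,0) (1,1) (1,3) (2,1) (2,3) (3,1) (3,2) (3,3) (3,4) (4,0) (4,1) (4,2) (4,3) (4,4)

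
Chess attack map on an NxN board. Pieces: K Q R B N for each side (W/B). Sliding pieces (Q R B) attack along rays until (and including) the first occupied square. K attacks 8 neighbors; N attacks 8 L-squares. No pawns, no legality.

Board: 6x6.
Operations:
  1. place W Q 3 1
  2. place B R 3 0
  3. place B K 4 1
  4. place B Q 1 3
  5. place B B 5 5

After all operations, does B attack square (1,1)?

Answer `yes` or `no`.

Op 1: place WQ@(3,1)
Op 2: place BR@(3,0)
Op 3: place BK@(4,1)
Op 4: place BQ@(1,3)
Op 5: place BB@(5,5)
Per-piece attacks for B:
  BQ@(1,3): attacks (1,4) (1,5) (1,2) (1,1) (1,0) (2,3) (3,3) (4,3) (5,3) (0,3) (2,4) (3,5) (2,2) (3,1) (0,4) (0,2) [ray(1,-1) blocked at (3,1)]
  BR@(3,0): attacks (3,1) (4,0) (5,0) (2,0) (1,0) (0,0) [ray(0,1) blocked at (3,1)]
  BK@(4,1): attacks (4,2) (4,0) (5,1) (3,1) (5,2) (5,0) (3,2) (3,0)
  BB@(5,5): attacks (4,4) (3,3) (2,2) (1,1) (0,0)
B attacks (1,1): yes

Answer: yes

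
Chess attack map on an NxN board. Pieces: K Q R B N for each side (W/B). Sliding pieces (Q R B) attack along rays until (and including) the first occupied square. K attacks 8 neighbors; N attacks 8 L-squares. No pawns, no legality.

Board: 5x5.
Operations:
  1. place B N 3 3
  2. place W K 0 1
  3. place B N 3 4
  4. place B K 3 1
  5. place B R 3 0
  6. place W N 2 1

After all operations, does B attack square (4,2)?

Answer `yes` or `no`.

Answer: yes

Derivation:
Op 1: place BN@(3,3)
Op 2: place WK@(0,1)
Op 3: place BN@(3,4)
Op 4: place BK@(3,1)
Op 5: place BR@(3,0)
Op 6: place WN@(2,1)
Per-piece attacks for B:
  BR@(3,0): attacks (3,1) (4,0) (2,0) (1,0) (0,0) [ray(0,1) blocked at (3,1)]
  BK@(3,1): attacks (3,2) (3,0) (4,1) (2,1) (4,2) (4,0) (2,2) (2,0)
  BN@(3,3): attacks (1,4) (4,1) (2,1) (1,2)
  BN@(3,4): attacks (4,2) (2,2) (1,3)
B attacks (4,2): yes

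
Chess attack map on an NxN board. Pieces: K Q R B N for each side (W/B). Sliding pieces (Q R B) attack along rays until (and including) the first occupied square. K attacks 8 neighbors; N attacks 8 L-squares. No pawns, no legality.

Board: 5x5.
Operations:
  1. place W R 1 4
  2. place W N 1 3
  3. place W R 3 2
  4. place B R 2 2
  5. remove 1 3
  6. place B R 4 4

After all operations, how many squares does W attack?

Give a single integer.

Answer: 13

Derivation:
Op 1: place WR@(1,4)
Op 2: place WN@(1,3)
Op 3: place WR@(3,2)
Op 4: place BR@(2,2)
Op 5: remove (1,3)
Op 6: place BR@(4,4)
Per-piece attacks for W:
  WR@(1,4): attacks (1,3) (1,2) (1,1) (1,0) (2,4) (3,4) (4,4) (0,4) [ray(1,0) blocked at (4,4)]
  WR@(3,2): attacks (3,3) (3,4) (3,1) (3,0) (4,2) (2,2) [ray(-1,0) blocked at (2,2)]
Union (13 distinct): (0,4) (1,0) (1,1) (1,2) (1,3) (2,2) (2,4) (3,0) (3,1) (3,3) (3,4) (4,2) (4,4)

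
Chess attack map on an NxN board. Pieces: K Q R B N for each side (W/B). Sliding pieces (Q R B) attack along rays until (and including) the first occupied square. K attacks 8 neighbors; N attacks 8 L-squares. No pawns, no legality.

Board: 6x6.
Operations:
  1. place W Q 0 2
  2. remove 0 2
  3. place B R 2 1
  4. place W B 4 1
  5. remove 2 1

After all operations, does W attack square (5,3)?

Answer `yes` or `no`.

Op 1: place WQ@(0,2)
Op 2: remove (0,2)
Op 3: place BR@(2,1)
Op 4: place WB@(4,1)
Op 5: remove (2,1)
Per-piece attacks for W:
  WB@(4,1): attacks (5,2) (5,0) (3,2) (2,3) (1,4) (0,5) (3,0)
W attacks (5,3): no

Answer: no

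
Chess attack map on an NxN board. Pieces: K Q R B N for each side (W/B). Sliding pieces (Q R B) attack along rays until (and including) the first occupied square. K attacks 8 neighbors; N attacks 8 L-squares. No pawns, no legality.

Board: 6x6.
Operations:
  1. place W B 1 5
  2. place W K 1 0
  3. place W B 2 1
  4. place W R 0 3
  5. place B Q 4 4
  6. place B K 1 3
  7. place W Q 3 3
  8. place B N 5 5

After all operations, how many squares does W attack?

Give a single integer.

Answer: 28

Derivation:
Op 1: place WB@(1,5)
Op 2: place WK@(1,0)
Op 3: place WB@(2,1)
Op 4: place WR@(0,3)
Op 5: place BQ@(4,4)
Op 6: place BK@(1,3)
Op 7: place WQ@(3,3)
Op 8: place BN@(5,5)
Per-piece attacks for W:
  WR@(0,3): attacks (0,4) (0,5) (0,2) (0,1) (0,0) (1,3) [ray(1,0) blocked at (1,3)]
  WK@(1,0): attacks (1,1) (2,0) (0,0) (2,1) (0,1)
  WB@(1,5): attacks (2,4) (3,3) (0,4) [ray(1,-1) blocked at (3,3)]
  WB@(2,1): attacks (3,2) (4,3) (5,4) (3,0) (1,2) (0,3) (1,0) [ray(-1,1) blocked at (0,3); ray(-1,-1) blocked at (1,0)]
  WQ@(3,3): attacks (3,4) (3,5) (3,2) (3,1) (3,0) (4,3) (5,3) (2,3) (1,3) (4,4) (4,2) (5,1) (2,4) (1,5) (2,2) (1,1) (0,0) [ray(-1,0) blocked at (1,3); ray(1,1) blocked at (4,4); ray(-1,1) blocked at (1,5)]
Union (28 distinct): (0,0) (0,1) (0,2) (0,3) (0,4) (0,5) (1,0) (1,1) (1,2) (1,3) (1,5) (2,0) (2,1) (2,2) (2,3) (2,4) (3,0) (3,1) (3,2) (3,3) (3,4) (3,5) (4,2) (4,3) (4,4) (5,1) (5,3) (5,4)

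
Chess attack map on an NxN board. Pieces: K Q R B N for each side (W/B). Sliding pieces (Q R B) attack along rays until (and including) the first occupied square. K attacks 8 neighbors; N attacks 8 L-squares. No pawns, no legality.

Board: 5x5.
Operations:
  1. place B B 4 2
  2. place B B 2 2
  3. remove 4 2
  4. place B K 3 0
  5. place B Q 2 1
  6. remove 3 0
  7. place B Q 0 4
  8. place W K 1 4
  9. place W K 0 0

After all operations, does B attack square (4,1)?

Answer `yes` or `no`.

Op 1: place BB@(4,2)
Op 2: place BB@(2,2)
Op 3: remove (4,2)
Op 4: place BK@(3,0)
Op 5: place BQ@(2,1)
Op 6: remove (3,0)
Op 7: place BQ@(0,4)
Op 8: place WK@(1,4)
Op 9: place WK@(0,0)
Per-piece attacks for B:
  BQ@(0,4): attacks (0,3) (0,2) (0,1) (0,0) (1,4) (1,3) (2,2) [ray(0,-1) blocked at (0,0); ray(1,0) blocked at (1,4); ray(1,-1) blocked at (2,2)]
  BQ@(2,1): attacks (2,2) (2,0) (3,1) (4,1) (1,1) (0,1) (3,2) (4,3) (3,0) (1,2) (0,3) (1,0) [ray(0,1) blocked at (2,2)]
  BB@(2,2): attacks (3,3) (4,4) (3,1) (4,0) (1,3) (0,4) (1,1) (0,0) [ray(-1,1) blocked at (0,4); ray(-1,-1) blocked at (0,0)]
B attacks (4,1): yes

Answer: yes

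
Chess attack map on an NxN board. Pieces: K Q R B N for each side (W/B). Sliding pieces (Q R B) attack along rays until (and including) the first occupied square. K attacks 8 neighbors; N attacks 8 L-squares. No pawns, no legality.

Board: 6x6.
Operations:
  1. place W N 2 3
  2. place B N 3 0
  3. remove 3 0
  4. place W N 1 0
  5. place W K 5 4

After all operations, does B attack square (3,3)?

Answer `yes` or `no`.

Answer: no

Derivation:
Op 1: place WN@(2,3)
Op 2: place BN@(3,0)
Op 3: remove (3,0)
Op 4: place WN@(1,0)
Op 5: place WK@(5,4)
Per-piece attacks for B:
B attacks (3,3): no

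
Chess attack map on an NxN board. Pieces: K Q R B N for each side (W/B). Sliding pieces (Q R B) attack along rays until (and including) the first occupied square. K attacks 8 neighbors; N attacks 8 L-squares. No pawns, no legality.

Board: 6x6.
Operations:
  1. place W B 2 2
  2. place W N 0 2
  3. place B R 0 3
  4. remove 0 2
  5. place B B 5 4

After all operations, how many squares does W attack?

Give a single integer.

Op 1: place WB@(2,2)
Op 2: place WN@(0,2)
Op 3: place BR@(0,3)
Op 4: remove (0,2)
Op 5: place BB@(5,4)
Per-piece attacks for W:
  WB@(2,2): attacks (3,3) (4,4) (5,5) (3,1) (4,0) (1,3) (0,4) (1,1) (0,0)
Union (9 distinct): (0,0) (0,4) (1,1) (1,3) (3,1) (3,3) (4,0) (4,4) (5,5)

Answer: 9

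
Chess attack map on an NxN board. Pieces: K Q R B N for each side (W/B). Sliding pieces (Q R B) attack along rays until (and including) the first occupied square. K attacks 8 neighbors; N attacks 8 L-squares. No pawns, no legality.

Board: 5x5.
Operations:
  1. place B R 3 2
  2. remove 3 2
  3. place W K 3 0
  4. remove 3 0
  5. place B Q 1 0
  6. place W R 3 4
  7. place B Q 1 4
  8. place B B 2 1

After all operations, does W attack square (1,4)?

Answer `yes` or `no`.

Op 1: place BR@(3,2)
Op 2: remove (3,2)
Op 3: place WK@(3,0)
Op 4: remove (3,0)
Op 5: place BQ@(1,0)
Op 6: place WR@(3,4)
Op 7: place BQ@(1,4)
Op 8: place BB@(2,1)
Per-piece attacks for W:
  WR@(3,4): attacks (3,3) (3,2) (3,1) (3,0) (4,4) (2,4) (1,4) [ray(-1,0) blocked at (1,4)]
W attacks (1,4): yes

Answer: yes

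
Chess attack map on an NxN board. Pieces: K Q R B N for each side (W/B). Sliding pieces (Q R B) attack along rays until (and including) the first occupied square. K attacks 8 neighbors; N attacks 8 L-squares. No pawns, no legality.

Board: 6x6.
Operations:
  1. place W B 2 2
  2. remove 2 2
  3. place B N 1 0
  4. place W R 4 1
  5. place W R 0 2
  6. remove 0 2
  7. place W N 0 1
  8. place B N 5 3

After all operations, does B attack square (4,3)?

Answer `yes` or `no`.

Answer: no

Derivation:
Op 1: place WB@(2,2)
Op 2: remove (2,2)
Op 3: place BN@(1,0)
Op 4: place WR@(4,1)
Op 5: place WR@(0,2)
Op 6: remove (0,2)
Op 7: place WN@(0,1)
Op 8: place BN@(5,3)
Per-piece attacks for B:
  BN@(1,0): attacks (2,2) (3,1) (0,2)
  BN@(5,3): attacks (4,5) (3,4) (4,1) (3,2)
B attacks (4,3): no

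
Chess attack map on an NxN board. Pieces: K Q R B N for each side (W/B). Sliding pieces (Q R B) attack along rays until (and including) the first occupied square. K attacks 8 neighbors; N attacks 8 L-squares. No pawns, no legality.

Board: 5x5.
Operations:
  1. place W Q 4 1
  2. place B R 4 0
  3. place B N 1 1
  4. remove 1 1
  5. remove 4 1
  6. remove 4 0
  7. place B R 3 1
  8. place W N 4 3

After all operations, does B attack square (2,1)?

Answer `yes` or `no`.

Answer: yes

Derivation:
Op 1: place WQ@(4,1)
Op 2: place BR@(4,0)
Op 3: place BN@(1,1)
Op 4: remove (1,1)
Op 5: remove (4,1)
Op 6: remove (4,0)
Op 7: place BR@(3,1)
Op 8: place WN@(4,3)
Per-piece attacks for B:
  BR@(3,1): attacks (3,2) (3,3) (3,4) (3,0) (4,1) (2,1) (1,1) (0,1)
B attacks (2,1): yes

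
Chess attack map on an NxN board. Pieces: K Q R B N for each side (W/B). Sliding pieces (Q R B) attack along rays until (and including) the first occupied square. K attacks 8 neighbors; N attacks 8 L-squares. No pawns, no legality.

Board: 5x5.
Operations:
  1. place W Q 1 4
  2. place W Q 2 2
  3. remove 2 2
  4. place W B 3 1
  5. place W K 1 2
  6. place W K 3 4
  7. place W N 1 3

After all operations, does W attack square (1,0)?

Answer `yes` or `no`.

Op 1: place WQ@(1,4)
Op 2: place WQ@(2,2)
Op 3: remove (2,2)
Op 4: place WB@(3,1)
Op 5: place WK@(1,2)
Op 6: place WK@(3,4)
Op 7: place WN@(1,3)
Per-piece attacks for W:
  WK@(1,2): attacks (1,3) (1,1) (2,2) (0,2) (2,3) (2,1) (0,3) (0,1)
  WN@(1,3): attacks (3,4) (2,1) (3,2) (0,1)
  WQ@(1,4): attacks (1,3) (2,4) (3,4) (0,4) (2,3) (3,2) (4,1) (0,3) [ray(0,-1) blocked at (1,3); ray(1,0) blocked at (3,4)]
  WB@(3,1): attacks (4,2) (4,0) (2,2) (1,3) (2,0) [ray(-1,1) blocked at (1,3)]
  WK@(3,4): attacks (3,3) (4,4) (2,4) (4,3) (2,3)
W attacks (1,0): no

Answer: no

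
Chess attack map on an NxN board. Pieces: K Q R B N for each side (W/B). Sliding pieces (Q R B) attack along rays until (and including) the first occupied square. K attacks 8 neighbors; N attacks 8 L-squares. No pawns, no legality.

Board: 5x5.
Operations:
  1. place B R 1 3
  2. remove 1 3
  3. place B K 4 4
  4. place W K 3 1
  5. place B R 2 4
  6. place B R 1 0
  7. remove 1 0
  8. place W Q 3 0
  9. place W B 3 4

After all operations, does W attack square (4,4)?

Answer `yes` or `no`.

Answer: no

Derivation:
Op 1: place BR@(1,3)
Op 2: remove (1,3)
Op 3: place BK@(4,4)
Op 4: place WK@(3,1)
Op 5: place BR@(2,4)
Op 6: place BR@(1,0)
Op 7: remove (1,0)
Op 8: place WQ@(3,0)
Op 9: place WB@(3,4)
Per-piece attacks for W:
  WQ@(3,0): attacks (3,1) (4,0) (2,0) (1,0) (0,0) (4,1) (2,1) (1,2) (0,3) [ray(0,1) blocked at (3,1)]
  WK@(3,1): attacks (3,2) (3,0) (4,1) (2,1) (4,2) (4,0) (2,2) (2,0)
  WB@(3,4): attacks (4,3) (2,3) (1,2) (0,1)
W attacks (4,4): no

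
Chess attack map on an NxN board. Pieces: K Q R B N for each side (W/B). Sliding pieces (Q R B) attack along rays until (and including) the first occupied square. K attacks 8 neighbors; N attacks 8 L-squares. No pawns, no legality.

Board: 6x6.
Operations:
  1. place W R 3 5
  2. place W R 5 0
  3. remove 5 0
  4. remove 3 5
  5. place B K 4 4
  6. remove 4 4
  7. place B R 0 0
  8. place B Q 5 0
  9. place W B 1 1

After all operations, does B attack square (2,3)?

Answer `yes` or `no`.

Answer: yes

Derivation:
Op 1: place WR@(3,5)
Op 2: place WR@(5,0)
Op 3: remove (5,0)
Op 4: remove (3,5)
Op 5: place BK@(4,4)
Op 6: remove (4,4)
Op 7: place BR@(0,0)
Op 8: place BQ@(5,0)
Op 9: place WB@(1,1)
Per-piece attacks for B:
  BR@(0,0): attacks (0,1) (0,2) (0,3) (0,4) (0,5) (1,0) (2,0) (3,0) (4,0) (5,0) [ray(1,0) blocked at (5,0)]
  BQ@(5,0): attacks (5,1) (5,2) (5,3) (5,4) (5,5) (4,0) (3,0) (2,0) (1,0) (0,0) (4,1) (3,2) (2,3) (1,4) (0,5) [ray(-1,0) blocked at (0,0)]
B attacks (2,3): yes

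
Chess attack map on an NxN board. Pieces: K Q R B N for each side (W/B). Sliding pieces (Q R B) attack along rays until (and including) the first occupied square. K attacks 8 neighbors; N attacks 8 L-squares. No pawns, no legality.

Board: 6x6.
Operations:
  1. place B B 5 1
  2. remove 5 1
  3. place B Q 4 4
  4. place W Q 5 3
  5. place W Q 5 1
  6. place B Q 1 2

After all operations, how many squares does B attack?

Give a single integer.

Op 1: place BB@(5,1)
Op 2: remove (5,1)
Op 3: place BQ@(4,4)
Op 4: place WQ@(5,3)
Op 5: place WQ@(5,1)
Op 6: place BQ@(1,2)
Per-piece attacks for B:
  BQ@(1,2): attacks (1,3) (1,4) (1,5) (1,1) (1,0) (2,2) (3,2) (4,2) (5,2) (0,2) (2,3) (3,4) (4,5) (2,1) (3,0) (0,3) (0,1)
  BQ@(4,4): attacks (4,5) (4,3) (4,2) (4,1) (4,0) (5,4) (3,4) (2,4) (1,4) (0,4) (5,5) (5,3) (3,5) (3,3) (2,2) (1,1) (0,0) [ray(1,-1) blocked at (5,3)]
Union (28 distinct): (0,0) (0,1) (0,2) (0,3) (0,4) (1,0) (1,1) (1,3) (1,4) (1,5) (2,1) (2,2) (2,3) (2,4) (3,0) (3,2) (3,3) (3,4) (3,5) (4,0) (4,1) (4,2) (4,3) (4,5) (5,2) (5,3) (5,4) (5,5)

Answer: 28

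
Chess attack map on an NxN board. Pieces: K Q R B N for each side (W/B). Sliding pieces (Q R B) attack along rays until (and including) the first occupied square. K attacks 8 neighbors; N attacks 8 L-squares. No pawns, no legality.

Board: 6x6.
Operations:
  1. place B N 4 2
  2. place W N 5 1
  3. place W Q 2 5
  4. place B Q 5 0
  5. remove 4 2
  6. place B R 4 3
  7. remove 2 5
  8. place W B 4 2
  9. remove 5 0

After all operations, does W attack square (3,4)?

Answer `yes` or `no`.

Answer: no

Derivation:
Op 1: place BN@(4,2)
Op 2: place WN@(5,1)
Op 3: place WQ@(2,5)
Op 4: place BQ@(5,0)
Op 5: remove (4,2)
Op 6: place BR@(4,3)
Op 7: remove (2,5)
Op 8: place WB@(4,2)
Op 9: remove (5,0)
Per-piece attacks for W:
  WB@(4,2): attacks (5,3) (5,1) (3,3) (2,4) (1,5) (3,1) (2,0) [ray(1,-1) blocked at (5,1)]
  WN@(5,1): attacks (4,3) (3,2) (3,0)
W attacks (3,4): no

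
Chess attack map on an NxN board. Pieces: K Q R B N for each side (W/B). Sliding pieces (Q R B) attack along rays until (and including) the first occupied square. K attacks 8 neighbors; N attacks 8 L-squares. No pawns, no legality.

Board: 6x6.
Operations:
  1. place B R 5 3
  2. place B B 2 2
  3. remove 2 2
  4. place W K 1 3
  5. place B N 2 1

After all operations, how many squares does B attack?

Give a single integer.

Answer: 13

Derivation:
Op 1: place BR@(5,3)
Op 2: place BB@(2,2)
Op 3: remove (2,2)
Op 4: place WK@(1,3)
Op 5: place BN@(2,1)
Per-piece attacks for B:
  BN@(2,1): attacks (3,3) (4,2) (1,3) (0,2) (4,0) (0,0)
  BR@(5,3): attacks (5,4) (5,5) (5,2) (5,1) (5,0) (4,3) (3,3) (2,3) (1,3) [ray(-1,0) blocked at (1,3)]
Union (13 distinct): (0,0) (0,2) (1,3) (2,3) (3,3) (4,0) (4,2) (4,3) (5,0) (5,1) (5,2) (5,4) (5,5)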